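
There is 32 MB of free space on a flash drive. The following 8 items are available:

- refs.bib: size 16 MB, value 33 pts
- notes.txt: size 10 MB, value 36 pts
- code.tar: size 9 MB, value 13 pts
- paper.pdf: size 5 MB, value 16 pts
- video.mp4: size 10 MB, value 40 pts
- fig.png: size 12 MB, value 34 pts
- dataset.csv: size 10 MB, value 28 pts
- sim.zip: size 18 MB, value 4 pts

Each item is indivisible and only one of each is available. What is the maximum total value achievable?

110 pts

Check high-value combinations within 32 MB:
- notes.txt+video.mp4+fig.png: size 10+10+12=32, value 36+40+34=110
- notes.txt+video.mp4+dataset.csv: size 10+10+10=30, value 36+40+28=104
- video.mp4+fig.png+dataset.csv: size 10+12+10=32, value 40+34+28=102
- notes.txt+fig.png+dataset.csv: size 10+12+10=32, value 36+34+28=98
Best: 110 pts.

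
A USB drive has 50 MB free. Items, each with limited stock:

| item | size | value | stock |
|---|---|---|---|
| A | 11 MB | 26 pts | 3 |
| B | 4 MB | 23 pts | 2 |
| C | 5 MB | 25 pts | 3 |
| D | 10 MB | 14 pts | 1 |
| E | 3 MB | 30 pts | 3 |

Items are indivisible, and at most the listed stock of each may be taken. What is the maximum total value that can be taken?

Top feasible selections:
- 2×A + 1×B + 3×C + 3×E: size 50, value 240
- 2×A + 2×B + 2×C + 3×E: size 49, value 238
- 1×A + 2×B + 3×C + 3×E: size 43, value 237
Best: 240 pts.

240 pts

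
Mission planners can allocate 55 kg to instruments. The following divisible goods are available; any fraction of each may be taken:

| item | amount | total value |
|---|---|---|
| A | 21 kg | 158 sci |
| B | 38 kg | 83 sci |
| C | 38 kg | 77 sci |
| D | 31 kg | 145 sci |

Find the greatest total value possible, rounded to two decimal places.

309.55

Take in order of value per unit:
- A (158/21 per unit): all 21 → value 158, running total 158.00
- D (145/31 per unit): all 31 → value 145, running total 303.00
- B (83/38 per unit): 3 of 38 → value 3×83/38 = 6.5526, running total 309.55
Total 309.55.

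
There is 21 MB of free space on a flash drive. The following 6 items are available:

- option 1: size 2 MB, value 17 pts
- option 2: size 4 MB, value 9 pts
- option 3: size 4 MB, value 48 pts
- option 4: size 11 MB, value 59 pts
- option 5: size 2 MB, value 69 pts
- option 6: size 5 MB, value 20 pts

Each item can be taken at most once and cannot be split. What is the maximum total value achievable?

Check high-value combinations within 21 MB:
- option 1+option 3+option 4+option 5: size 2+4+11+2=19, value 17+48+59+69=193
- option 2+option 3+option 4+option 5: size 4+4+11+2=21, value 9+48+59+69=185
- option 3+option 4+option 5: size 4+11+2=17, value 48+59+69=176
- option 1+option 4+option 5+option 6: size 2+11+2+5=20, value 17+59+69+20=165
- option 1+option 2+option 3+option 5+option 6: size 2+4+4+2+5=17, value 17+9+48+69+20=163
Best: 193 pts.

193 pts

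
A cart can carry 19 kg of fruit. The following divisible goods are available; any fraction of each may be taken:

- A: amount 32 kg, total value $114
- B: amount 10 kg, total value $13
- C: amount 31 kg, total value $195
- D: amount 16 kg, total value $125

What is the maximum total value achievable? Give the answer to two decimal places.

Take in order of value per unit:
- D (125/16 per unit): all 16 → value 125, running total 125.00
- C (195/31 per unit): 3 of 31 → value 3×195/31 = 18.8710, running total 143.87
Total 143.87.

143.87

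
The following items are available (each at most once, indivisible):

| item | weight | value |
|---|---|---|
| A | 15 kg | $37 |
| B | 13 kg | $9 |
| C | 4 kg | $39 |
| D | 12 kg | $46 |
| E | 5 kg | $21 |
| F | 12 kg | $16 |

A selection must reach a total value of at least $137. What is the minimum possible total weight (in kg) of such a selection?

Subsets with value ≥ 137, sorted by total weight:
- A+C+D+E: weight 36, value 143
- A+C+D+F: weight 43, value 138
- A+C+D+E+F: weight 48, value 159
- A+B+C+D+E: weight 49, value 152
Minimum weight: 36 kg.

36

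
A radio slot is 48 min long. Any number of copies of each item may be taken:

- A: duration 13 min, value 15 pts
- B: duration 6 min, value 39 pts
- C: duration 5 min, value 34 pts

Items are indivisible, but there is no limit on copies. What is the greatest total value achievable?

321 pts

Best value-per-unit is C at 34/5; filling with it alone gives 9×34 = 306.
Optimal mix: 3×B + 6×C → duration 48, value 321.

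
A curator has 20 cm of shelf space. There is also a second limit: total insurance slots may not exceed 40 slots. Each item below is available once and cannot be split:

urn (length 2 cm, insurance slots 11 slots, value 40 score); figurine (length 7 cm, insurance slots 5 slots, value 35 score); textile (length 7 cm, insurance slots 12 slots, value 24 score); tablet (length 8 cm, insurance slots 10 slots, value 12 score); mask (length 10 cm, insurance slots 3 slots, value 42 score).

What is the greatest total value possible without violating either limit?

Feasible sets respecting both limits:
- urn+figurine+mask: length 19, insurance slots 19, value 117
- urn+textile+mask: length 19, insurance slots 26, value 106
- urn+figurine+textile: length 16, insurance slots 28, value 99
- urn+tablet+mask: length 20, insurance slots 24, value 94
Best: 117 score.

117 score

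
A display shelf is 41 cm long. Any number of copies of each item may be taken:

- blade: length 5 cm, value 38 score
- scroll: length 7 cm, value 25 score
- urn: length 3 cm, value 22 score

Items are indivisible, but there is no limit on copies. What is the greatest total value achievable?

Best value-per-unit is blade at 38/5; filling with it alone gives 8×38 = 304.
Optimal mix: 7×blade + 2×urn → length 41, value 310.

310 score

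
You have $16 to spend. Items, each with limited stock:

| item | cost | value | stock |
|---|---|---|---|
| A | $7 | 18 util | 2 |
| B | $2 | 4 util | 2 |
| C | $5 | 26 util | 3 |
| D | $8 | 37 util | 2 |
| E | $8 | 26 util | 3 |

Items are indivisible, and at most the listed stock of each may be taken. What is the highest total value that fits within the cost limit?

78 util

Top feasible selections:
- 3×C: cost 15, value 78
- 2×D: cost 16, value 74
Best: 78 util.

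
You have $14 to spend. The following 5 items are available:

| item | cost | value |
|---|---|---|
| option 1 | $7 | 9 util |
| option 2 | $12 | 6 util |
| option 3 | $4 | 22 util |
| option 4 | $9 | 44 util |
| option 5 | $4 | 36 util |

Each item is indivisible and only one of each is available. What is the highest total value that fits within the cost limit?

Check high-value combinations within $14:
- option 4+option 5: cost 9+4=13, value 44+36=80
- option 3+option 4: cost 4+9=13, value 22+44=66
- option 3+option 5: cost 4+4=8, value 22+36=58
- option 1+option 5: cost 7+4=11, value 9+36=45
- option 4: cost 9, value 44
Best: 80 util.

80 util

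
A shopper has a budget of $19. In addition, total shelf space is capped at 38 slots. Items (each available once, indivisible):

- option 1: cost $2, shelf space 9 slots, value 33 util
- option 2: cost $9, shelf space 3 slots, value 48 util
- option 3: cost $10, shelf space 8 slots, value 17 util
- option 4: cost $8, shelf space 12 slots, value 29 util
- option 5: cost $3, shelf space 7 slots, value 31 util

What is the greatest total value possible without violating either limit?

112 util

Feasible sets respecting both limits:
- option 1+option 2+option 5: cost 14, shelf space 19, value 112
- option 1+option 2+option 4: cost 19, shelf space 24, value 110
- option 1+option 4+option 5: cost 13, shelf space 28, value 93
- option 1+option 2: cost 11, shelf space 12, value 81
Best: 112 util.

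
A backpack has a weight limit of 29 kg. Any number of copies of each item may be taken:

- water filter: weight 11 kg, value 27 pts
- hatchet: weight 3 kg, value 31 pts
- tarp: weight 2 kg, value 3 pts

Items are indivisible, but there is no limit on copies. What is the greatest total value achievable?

282 pts

Best value-per-unit is hatchet at 31/3; filling with it alone gives 9×31 = 279.
Optimal mix: 9×hatchet + 1×tarp → weight 29, value 282.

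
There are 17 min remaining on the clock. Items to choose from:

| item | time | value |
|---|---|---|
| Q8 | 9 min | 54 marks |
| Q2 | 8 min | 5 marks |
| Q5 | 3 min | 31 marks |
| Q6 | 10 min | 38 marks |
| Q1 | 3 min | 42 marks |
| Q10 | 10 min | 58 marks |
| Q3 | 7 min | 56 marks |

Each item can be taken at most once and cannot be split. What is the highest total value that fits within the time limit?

131 marks

Check high-value combinations within 17 min:
- Q5+Q1+Q10: time 3+3+10=16, value 31+42+58=131
- Q5+Q1+Q3: time 3+3+7=13, value 31+42+56=129
- Q8+Q5+Q1: time 9+3+3=15, value 54+31+42=127
- Q10+Q3: time 10+7=17, value 58+56=114
Best: 131 marks.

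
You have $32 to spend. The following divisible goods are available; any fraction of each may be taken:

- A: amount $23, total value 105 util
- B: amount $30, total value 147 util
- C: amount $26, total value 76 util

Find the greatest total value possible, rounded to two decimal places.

156.13

Take in order of value per unit:
- B (147/30 per unit): all 30 → value 147, running total 147.00
- A (105/23 per unit): 2 of 23 → value 2×105/23 = 9.1304, running total 156.13
Total 156.13.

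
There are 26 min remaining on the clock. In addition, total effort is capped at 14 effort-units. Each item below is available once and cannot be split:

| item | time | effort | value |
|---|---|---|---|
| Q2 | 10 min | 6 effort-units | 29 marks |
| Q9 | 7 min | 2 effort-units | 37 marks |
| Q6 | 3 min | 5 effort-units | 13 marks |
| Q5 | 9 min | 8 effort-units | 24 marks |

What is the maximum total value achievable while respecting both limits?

79 marks

Feasible sets respecting both limits:
- Q2+Q9+Q6: time 20, effort 13, value 79
- Q2+Q9: time 17, effort 8, value 66
- Q9+Q5: time 16, effort 10, value 61
Best: 79 marks.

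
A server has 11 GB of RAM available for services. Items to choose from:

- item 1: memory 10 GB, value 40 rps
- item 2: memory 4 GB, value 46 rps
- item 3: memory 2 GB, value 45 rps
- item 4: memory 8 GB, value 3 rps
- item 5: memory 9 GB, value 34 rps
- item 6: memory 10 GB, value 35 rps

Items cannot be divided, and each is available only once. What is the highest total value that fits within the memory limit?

This is a 0/1 knapsack; check combinations near the capacity.
- item 2+item 3: memory 4+2=6, value 46+45=91
- item 3+item 5: memory 2+9=11, value 45+34=79
- item 3+item 4: memory 2+8=10, value 45+3=48
- item 2: memory 4, value 46
Best: 91 rps.

91 rps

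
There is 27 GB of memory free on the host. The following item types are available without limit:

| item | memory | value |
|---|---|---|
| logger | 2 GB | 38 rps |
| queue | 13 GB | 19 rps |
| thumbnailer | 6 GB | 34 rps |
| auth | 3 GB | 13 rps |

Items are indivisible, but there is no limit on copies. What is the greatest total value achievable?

Best value-per-unit is logger at 38/2, and filling with it alone uses memory 13×2=26. No mix of the others beats 13×38 = 494.

494 rps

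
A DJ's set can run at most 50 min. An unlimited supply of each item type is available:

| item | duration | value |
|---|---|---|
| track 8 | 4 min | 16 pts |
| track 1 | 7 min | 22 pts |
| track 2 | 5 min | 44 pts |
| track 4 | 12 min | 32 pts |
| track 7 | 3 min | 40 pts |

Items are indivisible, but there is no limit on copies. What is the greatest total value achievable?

644 pts

Best value-per-unit is track 7 at 40/3; filling with it alone gives 16×40 = 640.
Optimal mix: 1×track 2 + 15×track 7 → duration 50, value 644.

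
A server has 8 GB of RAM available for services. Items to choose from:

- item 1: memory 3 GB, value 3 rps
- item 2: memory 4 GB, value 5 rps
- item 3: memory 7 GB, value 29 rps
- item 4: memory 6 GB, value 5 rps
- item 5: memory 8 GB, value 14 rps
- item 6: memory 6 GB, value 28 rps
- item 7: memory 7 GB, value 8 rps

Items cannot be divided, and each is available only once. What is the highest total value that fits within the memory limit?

Check high-value combinations within 8 GB:
- item 3: memory 7, value 29
- item 6: memory 6, value 28
- item 5: memory 8, value 14
Best: 29 rps.

29 rps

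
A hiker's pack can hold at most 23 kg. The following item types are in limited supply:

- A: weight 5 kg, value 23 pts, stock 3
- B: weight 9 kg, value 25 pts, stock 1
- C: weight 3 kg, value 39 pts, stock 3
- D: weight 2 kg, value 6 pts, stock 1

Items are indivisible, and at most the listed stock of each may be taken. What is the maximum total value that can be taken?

Top feasible selections:
- 2×A + 3×C + 1×D: weight 21, value 169
- 1×A + 1×B + 3×C: weight 23, value 165
- 2×A + 3×C: weight 19, value 163
- 3×A + 2×C + 1×D: weight 23, value 153
Best: 169 pts.

169 pts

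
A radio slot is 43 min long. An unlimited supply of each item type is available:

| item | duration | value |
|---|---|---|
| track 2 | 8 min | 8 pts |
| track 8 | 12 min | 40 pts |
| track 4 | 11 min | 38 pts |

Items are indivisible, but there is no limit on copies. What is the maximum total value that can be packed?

126 pts

Best value-per-unit is track 4 at 38/11; filling with it alone gives 3×38 = 114.
Optimal mix: 1×track 2 + 2×track 8 + 1×track 4 → duration 43, value 126.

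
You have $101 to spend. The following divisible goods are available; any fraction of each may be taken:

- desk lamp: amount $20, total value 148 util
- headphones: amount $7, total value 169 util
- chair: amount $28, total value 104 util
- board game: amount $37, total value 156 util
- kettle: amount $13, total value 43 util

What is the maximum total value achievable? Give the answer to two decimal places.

Take in order of value per unit:
- headphones (169/7 per unit): all 7 → value 169, running total 169.00
- desk lamp (148/20 per unit): all 20 → value 148, running total 317.00
- board game (156/37 per unit): all 37 → value 156, running total 473.00
- chair (104/28 per unit): all 28 → value 104, running total 577.00
- kettle (43/13 per unit): 9 of 13 → value 9×43/13 = 29.7692, running total 606.77
Total 606.77.

606.77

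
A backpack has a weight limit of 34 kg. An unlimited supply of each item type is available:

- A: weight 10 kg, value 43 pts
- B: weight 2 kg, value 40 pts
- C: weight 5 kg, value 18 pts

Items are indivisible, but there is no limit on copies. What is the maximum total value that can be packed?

680 pts

Best value-per-unit is B at 40/2, and filling with it alone uses weight 17×2=34. No mix of the others beats 17×40 = 680.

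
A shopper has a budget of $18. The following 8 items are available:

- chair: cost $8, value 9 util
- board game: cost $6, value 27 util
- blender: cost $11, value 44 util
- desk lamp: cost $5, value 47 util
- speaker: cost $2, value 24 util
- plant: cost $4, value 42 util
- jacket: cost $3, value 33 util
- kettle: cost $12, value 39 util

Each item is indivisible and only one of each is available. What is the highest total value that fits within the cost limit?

149 util

This is a 0/1 knapsack; check combinations near the capacity.
- board game+desk lamp+plant+jacket: cost 6+5+4+3=18, value 27+47+42+33=149
- desk lamp+speaker+plant+jacket: cost 5+2+4+3=14, value 47+24+42+33=146
- board game+desk lamp+speaker+plant: cost 6+5+2+4=17, value 27+47+24+42=140
Best: 149 util.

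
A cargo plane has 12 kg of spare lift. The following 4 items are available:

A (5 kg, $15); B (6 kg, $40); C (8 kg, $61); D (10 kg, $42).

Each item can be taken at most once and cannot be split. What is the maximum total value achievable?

Check high-value combinations within 12 kg:
- C: weight 8, value 61
- A+B: weight 5+6=11, value 15+40=55
- D: weight 10, value 42
- B: weight 6, value 40
- A: weight 5, value 15
Best: $61.

$61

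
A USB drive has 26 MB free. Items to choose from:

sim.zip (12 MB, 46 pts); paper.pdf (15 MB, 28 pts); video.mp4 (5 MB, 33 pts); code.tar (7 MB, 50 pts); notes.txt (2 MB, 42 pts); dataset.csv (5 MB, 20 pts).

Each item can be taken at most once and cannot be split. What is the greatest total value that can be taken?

Check high-value combinations within 26 MB:
- sim.zip+video.mp4+code.tar+notes.txt: size 12+5+7+2=26, value 46+33+50+42=171
- sim.zip+code.tar+notes.txt+dataset.csv: size 12+7+2+5=26, value 46+50+42+20=158
- video.mp4+code.tar+notes.txt+dataset.csv: size 5+7+2+5=19, value 33+50+42+20=145
- sim.zip+video.mp4+notes.txt+dataset.csv: size 12+5+2+5=24, value 46+33+42+20=141
Best: 171 pts.

171 pts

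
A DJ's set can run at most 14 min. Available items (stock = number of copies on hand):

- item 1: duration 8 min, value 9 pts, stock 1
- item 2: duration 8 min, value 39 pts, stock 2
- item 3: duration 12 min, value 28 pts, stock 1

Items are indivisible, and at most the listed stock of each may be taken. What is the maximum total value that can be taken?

39 pts

Top feasible selections:
- 1×item 2: duration 8, value 39
- 1×item 3: duration 12, value 28
- 1×item 1: duration 8, value 9
Best: 39 pts.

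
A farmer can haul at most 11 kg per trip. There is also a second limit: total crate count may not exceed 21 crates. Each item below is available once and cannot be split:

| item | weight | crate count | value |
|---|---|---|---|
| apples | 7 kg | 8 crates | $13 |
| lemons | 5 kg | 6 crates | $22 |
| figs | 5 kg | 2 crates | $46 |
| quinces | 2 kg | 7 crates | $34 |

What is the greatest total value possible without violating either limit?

$80

Feasible sets respecting both limits:
- figs+quinces: weight 7, crate count 9, value 80
- lemons+figs: weight 10, crate count 8, value 68
- lemons+quinces: weight 7, crate count 13, value 56
- apples+quinces: weight 9, crate count 15, value 47
Best: $80.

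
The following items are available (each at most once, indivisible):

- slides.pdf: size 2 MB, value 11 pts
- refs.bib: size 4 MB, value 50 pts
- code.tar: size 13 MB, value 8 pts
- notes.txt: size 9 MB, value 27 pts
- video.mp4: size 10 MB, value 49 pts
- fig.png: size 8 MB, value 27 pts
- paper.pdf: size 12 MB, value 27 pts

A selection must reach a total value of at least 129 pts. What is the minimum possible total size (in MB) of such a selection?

Subsets with value ≥ 129, sorted by total size:
- slides.pdf+refs.bib+video.mp4+fig.png: size 24, value 137
- slides.pdf+refs.bib+notes.txt+video.mp4: size 25, value 137
Minimum size: 24 MB.

24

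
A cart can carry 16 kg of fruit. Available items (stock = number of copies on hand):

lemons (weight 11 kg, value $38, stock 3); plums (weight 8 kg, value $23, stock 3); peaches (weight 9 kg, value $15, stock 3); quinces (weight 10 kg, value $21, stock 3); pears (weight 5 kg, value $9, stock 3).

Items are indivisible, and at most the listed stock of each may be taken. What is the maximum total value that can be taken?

$47

Best selections within weight 16 and stock limits:
- 1×lemons + 1×pears: weight 16, value 47
- 2×plums: weight 16, value 46
Best: $47.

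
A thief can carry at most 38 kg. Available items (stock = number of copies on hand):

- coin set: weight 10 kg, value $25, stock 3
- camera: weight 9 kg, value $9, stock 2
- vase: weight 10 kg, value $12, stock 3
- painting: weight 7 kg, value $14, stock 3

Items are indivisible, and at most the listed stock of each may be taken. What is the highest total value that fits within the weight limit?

$89

Best selections within weight 38 and stock limits:
- 3×coin set + 1×painting: weight 37, value 89
- 2×coin set + 2×painting: weight 34, value 78
- 2×coin set + 1×vase + 1×painting: weight 37, value 76
Best: $89.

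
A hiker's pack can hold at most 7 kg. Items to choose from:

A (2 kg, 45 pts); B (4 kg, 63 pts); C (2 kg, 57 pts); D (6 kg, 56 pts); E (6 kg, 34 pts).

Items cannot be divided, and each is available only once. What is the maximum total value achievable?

Check high-value combinations within 7 kg:
- B+C: weight 4+2=6, value 63+57=120
- A+B: weight 2+4=6, value 45+63=108
- A+C: weight 2+2=4, value 45+57=102
- B: weight 4, value 63
Best: 120 pts.

120 pts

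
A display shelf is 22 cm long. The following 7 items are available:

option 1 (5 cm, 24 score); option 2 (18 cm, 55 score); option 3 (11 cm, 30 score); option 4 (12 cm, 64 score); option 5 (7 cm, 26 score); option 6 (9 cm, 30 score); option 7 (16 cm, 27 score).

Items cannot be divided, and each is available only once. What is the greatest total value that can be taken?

Check high-value combinations within 22 cm:
- option 4+option 6: length 12+9=21, value 64+30=94
- option 4+option 5: length 12+7=19, value 64+26=90
- option 1+option 4: length 5+12=17, value 24+64=88
- option 1+option 5+option 6: length 5+7+9=21, value 24+26+30=80
Best: 94 score.

94 score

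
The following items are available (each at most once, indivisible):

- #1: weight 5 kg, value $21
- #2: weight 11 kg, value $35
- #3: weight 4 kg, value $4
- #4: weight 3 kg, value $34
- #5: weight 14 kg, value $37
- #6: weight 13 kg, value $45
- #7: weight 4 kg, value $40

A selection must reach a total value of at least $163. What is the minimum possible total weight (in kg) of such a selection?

36

Subsets with value ≥ 163, sorted by total weight:
- #1+#2+#4+#6+#7: weight 36, value 175
- #1+#2+#4+#5+#7: weight 37, value 167
- #1+#4+#5+#6+#7: weight 39, value 177
Minimum weight: 36 kg.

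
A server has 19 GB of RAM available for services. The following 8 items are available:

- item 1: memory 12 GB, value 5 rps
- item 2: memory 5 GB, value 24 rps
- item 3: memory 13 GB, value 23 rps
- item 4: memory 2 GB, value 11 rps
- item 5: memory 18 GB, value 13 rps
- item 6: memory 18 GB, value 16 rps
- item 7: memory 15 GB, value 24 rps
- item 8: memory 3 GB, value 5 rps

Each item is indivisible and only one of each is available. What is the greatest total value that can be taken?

Check high-value combinations within 19 GB:
- item 2+item 3: memory 5+13=18, value 24+23=47
- item 2+item 4+item 8: memory 5+2+3=10, value 24+11+5=40
- item 1+item 2+item 4: memory 12+5+2=19, value 5+24+11=40
Best: 47 rps.

47 rps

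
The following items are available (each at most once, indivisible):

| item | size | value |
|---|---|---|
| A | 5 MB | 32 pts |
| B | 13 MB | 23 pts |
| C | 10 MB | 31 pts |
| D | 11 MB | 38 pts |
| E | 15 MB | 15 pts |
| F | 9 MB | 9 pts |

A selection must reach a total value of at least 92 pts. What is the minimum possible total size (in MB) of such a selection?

Subsets with value ≥ 92, sorted by total size:
- A+C+D: size 26, value 101
- A+B+D: size 29, value 93
- B+C+D: size 34, value 92
- A+C+D+F: size 35, value 110
Minimum size: 26 MB.

26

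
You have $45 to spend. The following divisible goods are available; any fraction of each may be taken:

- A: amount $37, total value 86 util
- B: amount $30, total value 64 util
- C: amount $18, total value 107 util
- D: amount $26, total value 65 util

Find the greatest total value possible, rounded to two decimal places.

Take in order of value per unit:
- C (107/18 per unit): all 18 → value 107, running total 107.00
- D (65/26 per unit): all 26 → value 65, running total 172.00
- A (86/37 per unit): 1 of 37 → value 1×86/37 = 2.3243, running total 174.32
Total 174.32.

174.32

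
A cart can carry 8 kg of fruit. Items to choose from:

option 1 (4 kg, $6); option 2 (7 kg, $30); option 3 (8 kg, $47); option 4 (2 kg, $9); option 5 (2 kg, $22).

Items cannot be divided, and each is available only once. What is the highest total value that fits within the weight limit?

This is a 0/1 knapsack; check combinations near the capacity.
- option 3: weight 8, value 47
- option 1+option 4+option 5: weight 4+2+2=8, value 6+9+22=37
- option 4+option 5: weight 2+2=4, value 9+22=31
Best: $47.

$47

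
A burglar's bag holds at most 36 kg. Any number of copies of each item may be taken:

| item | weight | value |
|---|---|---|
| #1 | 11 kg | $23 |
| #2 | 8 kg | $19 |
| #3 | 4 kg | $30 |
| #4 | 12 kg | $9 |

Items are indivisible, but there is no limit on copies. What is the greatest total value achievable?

$270

Best value-per-unit is #3 at 30/4, and filling with it alone uses weight 9×4=36. No mix of the others beats 9×30 = 270.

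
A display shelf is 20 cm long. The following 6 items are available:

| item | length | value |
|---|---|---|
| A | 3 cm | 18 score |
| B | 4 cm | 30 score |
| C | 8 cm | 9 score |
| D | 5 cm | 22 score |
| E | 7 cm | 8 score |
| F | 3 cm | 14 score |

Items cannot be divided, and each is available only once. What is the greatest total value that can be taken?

84 score

Check high-value combinations within 20 cm:
- A+B+D+F: length 3+4+5+3=15, value 18+30+22+14=84
- A+B+C+D: length 3+4+8+5=20, value 18+30+9+22=79
- A+B+D+E: length 3+4+5+7=19, value 18+30+22+8=78
Best: 84 score.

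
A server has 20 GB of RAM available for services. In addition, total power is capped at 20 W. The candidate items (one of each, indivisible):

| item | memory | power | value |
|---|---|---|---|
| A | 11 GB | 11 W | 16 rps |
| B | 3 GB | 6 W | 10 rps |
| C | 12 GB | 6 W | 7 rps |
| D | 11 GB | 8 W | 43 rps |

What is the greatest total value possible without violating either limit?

Feasible sets respecting both limits:
- B+D: memory 14, power 14, value 53
- D: memory 11, power 8, value 43
- A+B: memory 14, power 17, value 26
- B+C: memory 15, power 12, value 17
Best: 53 rps.

53 rps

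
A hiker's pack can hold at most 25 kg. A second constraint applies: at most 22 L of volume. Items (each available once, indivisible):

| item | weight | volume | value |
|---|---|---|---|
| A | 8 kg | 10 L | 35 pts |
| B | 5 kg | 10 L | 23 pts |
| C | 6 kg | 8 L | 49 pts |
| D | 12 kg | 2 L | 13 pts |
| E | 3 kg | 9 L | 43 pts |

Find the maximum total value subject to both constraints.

105 pts

Feasible sets respecting both limits:
- C+D+E: weight 21, volume 19, value 105
- C+E: weight 9, volume 17, value 92
- A+D+E: weight 23, volume 21, value 91
- B+C+D: weight 23, volume 20, value 85
Best: 105 pts.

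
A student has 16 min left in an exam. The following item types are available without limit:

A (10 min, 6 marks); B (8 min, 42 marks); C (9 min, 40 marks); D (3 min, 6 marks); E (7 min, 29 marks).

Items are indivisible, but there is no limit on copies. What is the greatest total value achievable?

84 marks

Best value-per-unit is B at 42/8, and filling with it alone uses time 2×8=16. No mix of the others beats 2×42 = 84.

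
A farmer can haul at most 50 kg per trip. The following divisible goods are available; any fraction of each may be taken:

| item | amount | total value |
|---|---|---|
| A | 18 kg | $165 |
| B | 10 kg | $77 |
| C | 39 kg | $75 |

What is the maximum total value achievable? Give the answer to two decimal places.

284.31

Take in order of value per unit:
- A (165/18 per unit): all 18 → value 165, running total 165.00
- B (77/10 per unit): all 10 → value 77, running total 242.00
- C (75/39 per unit): 22 of 39 → value 22×75/39 = 42.3077, running total 284.31
Total 284.31.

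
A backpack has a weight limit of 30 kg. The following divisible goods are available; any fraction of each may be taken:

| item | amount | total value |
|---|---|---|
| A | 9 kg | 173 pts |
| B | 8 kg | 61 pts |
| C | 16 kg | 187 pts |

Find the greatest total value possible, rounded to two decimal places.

398.13

Take in order of value per unit:
- A (173/9 per unit): all 9 → value 173, running total 173.00
- C (187/16 per unit): all 16 → value 187, running total 360.00
- B (61/8 per unit): 5 of 8 → value 5×61/8 = 38.1250, running total 398.13
Total 398.13.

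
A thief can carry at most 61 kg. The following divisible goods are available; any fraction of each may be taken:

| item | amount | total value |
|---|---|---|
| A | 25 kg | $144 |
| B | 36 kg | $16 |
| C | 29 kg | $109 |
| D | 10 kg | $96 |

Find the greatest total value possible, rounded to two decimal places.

Take in order of value per unit:
- D (96/10 per unit): all 10 → value 96, running total 96.00
- A (144/25 per unit): all 25 → value 144, running total 240.00
- C (109/29 per unit): 26 of 29 → value 26×109/29 = 97.7241, running total 337.72
Total 337.72.

337.72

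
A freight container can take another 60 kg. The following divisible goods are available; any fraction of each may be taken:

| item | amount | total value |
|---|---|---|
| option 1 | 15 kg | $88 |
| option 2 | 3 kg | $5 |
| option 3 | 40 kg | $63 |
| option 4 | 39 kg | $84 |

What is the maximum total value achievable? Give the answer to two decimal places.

Take in order of value per unit:
- option 1 (88/15 per unit): all 15 → value 88, running total 88.00
- option 4 (84/39 per unit): all 39 → value 84, running total 172.00
- option 2 (5/3 per unit): all 3 → value 5, running total 177.00
- option 3 (63/40 per unit): 3 of 40 → value 3×63/40 = 4.7250, running total 181.73
Total 181.73.

181.73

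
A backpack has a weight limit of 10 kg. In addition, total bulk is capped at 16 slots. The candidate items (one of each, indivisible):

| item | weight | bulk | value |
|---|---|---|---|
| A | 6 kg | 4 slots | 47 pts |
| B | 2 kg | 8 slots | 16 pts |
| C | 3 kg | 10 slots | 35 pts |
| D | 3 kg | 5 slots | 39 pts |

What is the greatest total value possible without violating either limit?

Feasible sets respecting both limits:
- A+D: weight 9, bulk 9, value 86
- A+C: weight 9, bulk 14, value 82
- C+D: weight 6, bulk 15, value 74
- A+B: weight 8, bulk 12, value 63
Best: 86 pts.

86 pts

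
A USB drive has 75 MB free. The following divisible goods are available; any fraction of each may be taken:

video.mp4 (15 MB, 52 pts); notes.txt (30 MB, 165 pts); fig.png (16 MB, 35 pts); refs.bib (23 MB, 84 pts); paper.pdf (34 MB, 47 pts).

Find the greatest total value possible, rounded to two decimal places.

316.31

Take in order of value per unit:
- notes.txt (165/30 per unit): all 30 → value 165, running total 165.00
- refs.bib (84/23 per unit): all 23 → value 84, running total 249.00
- video.mp4 (52/15 per unit): all 15 → value 52, running total 301.00
- fig.png (35/16 per unit): 7 of 16 → value 7×35/16 = 15.3125, running total 316.31
Total 316.31.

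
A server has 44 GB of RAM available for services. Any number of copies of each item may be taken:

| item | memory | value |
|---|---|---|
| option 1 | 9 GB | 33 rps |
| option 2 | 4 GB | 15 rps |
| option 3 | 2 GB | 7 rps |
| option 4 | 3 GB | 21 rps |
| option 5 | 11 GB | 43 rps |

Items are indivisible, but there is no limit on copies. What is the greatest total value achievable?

Best value-per-unit is option 4 at 21/3; filling with it alone gives 14×21 = 294.
Optimal mix: 1×option 3 + 14×option 4 → memory 44, value 301.

301 rps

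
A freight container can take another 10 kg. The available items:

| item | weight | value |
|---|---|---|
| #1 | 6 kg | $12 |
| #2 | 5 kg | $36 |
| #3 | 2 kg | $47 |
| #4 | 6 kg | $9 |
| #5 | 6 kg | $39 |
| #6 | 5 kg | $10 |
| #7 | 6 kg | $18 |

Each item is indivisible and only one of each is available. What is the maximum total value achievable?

$86

Check high-value combinations within 10 kg:
- #3+#5: weight 2+6=8, value 47+39=86
- #2+#3: weight 5+2=7, value 36+47=83
- #3+#7: weight 2+6=8, value 47+18=65
Best: $86.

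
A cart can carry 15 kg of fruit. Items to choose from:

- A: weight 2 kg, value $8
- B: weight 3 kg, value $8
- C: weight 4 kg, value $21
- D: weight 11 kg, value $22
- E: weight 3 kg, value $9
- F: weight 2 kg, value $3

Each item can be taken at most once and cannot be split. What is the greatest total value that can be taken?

Check high-value combinations within 15 kg:
- A+B+C+E+F: weight 2+3+4+3+2=14, value 8+8+21+9+3=49
- A+B+C+E: weight 2+3+4+3=12, value 8+8+21+9=46
- C+D: weight 4+11=15, value 21+22=43
- A+C+E+F: weight 2+4+3+2=11, value 8+21+9+3=41
Best: $49.

$49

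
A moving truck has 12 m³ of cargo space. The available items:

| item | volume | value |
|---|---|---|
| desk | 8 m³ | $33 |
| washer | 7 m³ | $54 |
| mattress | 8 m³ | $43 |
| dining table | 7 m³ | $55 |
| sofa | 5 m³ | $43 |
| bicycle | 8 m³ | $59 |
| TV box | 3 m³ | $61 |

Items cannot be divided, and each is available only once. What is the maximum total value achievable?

$120

Check high-value combinations within 12 m³:
- bicycle+TV box: volume 8+3=11, value 59+61=120
- dining table+TV box: volume 7+3=10, value 55+61=116
- washer+TV box: volume 7+3=10, value 54+61=115
- sofa+TV box: volume 5+3=8, value 43+61=104
Best: $120.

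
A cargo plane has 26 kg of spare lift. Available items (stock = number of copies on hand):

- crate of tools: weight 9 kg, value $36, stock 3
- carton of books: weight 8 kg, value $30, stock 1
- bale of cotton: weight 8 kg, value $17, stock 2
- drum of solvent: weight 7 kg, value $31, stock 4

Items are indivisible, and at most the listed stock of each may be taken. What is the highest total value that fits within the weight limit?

$103

Best selections within weight 26 and stock limits:
- 2×crate of tools + 1×drum of solvent: weight 25, value 103
- 2×crate of tools + 1×carton of books: weight 26, value 102
- 1×crate of tools + 2×drum of solvent: weight 23, value 98
- 1×crate of tools + 1×carton of books + 1×drum of solvent: weight 24, value 97
Best: $103.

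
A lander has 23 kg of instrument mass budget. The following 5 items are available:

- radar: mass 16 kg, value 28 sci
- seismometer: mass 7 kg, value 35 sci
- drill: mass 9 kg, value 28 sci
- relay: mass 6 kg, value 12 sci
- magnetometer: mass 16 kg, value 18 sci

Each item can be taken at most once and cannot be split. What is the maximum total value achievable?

75 sci

This is a 0/1 knapsack; check combinations near the capacity.
- seismometer+drill+relay: mass 7+9+6=22, value 35+28+12=75
- seismometer+drill: mass 7+9=16, value 35+28=63
- radar+seismometer: mass 16+7=23, value 28+35=63
Best: 75 sci.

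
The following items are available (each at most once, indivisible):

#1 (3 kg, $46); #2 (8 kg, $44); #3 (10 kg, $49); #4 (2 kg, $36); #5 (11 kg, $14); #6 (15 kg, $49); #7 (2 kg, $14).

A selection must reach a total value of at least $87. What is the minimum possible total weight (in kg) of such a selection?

Subsets with value ≥ 87, sorted by total weight:
- #1+#4+#7: weight 7, value 96
- #1+#2: weight 11, value 90
- #2+#4+#7: weight 12, value 94
- #1+#2+#4: weight 13, value 126
Minimum weight: 7 kg.

7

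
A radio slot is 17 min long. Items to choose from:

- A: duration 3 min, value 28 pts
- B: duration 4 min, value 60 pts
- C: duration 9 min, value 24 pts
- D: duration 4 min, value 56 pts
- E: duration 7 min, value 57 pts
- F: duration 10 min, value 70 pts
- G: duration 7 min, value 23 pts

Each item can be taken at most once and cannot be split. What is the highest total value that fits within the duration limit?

Check high-value combinations within 17 min:
- B+D+E: duration 4+4+7=15, value 60+56+57=173
- A+B+F: duration 3+4+10=17, value 28+60+70=158
- A+D+F: duration 3+4+10=17, value 28+56+70=154
- A+B+E: duration 3+4+7=14, value 28+60+57=145
- A+B+D: duration 3+4+4=11, value 28+60+56=144
Best: 173 pts.

173 pts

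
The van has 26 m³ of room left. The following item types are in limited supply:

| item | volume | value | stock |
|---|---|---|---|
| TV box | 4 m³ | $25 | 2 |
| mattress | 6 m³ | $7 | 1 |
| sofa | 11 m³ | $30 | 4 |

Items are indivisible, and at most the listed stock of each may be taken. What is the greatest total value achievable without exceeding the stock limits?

$87

Top feasible selections:
- 2×TV box + 1×mattress + 1×sofa: volume 25, value 87
- 1×TV box + 2×sofa: volume 26, value 85
Best: $87.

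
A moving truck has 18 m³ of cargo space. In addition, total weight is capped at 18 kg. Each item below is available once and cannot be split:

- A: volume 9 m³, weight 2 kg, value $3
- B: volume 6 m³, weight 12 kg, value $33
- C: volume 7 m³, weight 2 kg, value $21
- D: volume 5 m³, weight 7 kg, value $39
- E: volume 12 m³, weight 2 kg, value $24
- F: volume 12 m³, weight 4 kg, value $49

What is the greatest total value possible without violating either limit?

$88

Feasible sets respecting both limits:
- D+F: volume 17, weight 11, value 88
- B+F: volume 18, weight 16, value 82
- D+E: volume 17, weight 9, value 63
Best: $88.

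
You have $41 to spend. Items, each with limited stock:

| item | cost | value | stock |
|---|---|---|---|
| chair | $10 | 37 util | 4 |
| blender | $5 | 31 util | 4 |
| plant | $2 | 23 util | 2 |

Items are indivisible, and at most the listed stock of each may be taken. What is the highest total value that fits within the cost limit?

Top feasible selections:
- 2×chair + 3×blender + 2×plant: cost 39, value 213
- 1×chair + 4×blender + 2×plant: cost 34, value 207
- 2×chair + 4×blender: cost 40, value 198
- 2×chair + 3×blender + 1×plant: cost 37, value 190
Best: 213 util.

213 util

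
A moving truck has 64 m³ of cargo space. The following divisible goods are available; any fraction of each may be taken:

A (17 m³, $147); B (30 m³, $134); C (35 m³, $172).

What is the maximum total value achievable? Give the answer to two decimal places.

372.60

Take in order of value per unit:
- A (147/17 per unit): all 17 → value 147, running total 147.00
- C (172/35 per unit): all 35 → value 172, running total 319.00
- B (134/30 per unit): 12 of 30 → value 12×134/30 = 53.6000, running total 372.60
Total 372.60.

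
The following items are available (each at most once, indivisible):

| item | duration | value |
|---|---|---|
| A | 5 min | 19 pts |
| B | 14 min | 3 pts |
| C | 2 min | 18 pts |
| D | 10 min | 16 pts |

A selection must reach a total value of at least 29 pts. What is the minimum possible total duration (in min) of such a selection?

Subsets with value ≥ 29, sorted by total duration:
- A+C: duration 7, value 37
- C+D: duration 12, value 34
- A+D: duration 15, value 35
Minimum duration: 7 min.

7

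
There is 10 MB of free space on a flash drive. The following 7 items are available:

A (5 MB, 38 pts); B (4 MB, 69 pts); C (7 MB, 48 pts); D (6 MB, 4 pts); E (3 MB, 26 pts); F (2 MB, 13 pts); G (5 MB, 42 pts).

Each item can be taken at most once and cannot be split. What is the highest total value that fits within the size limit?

Check high-value combinations within 10 MB:
- B+G: size 4+5=9, value 69+42=111
- B+E+F: size 4+3+2=9, value 69+26+13=108
- A+B: size 5+4=9, value 38+69=107
- B+E: size 4+3=7, value 69+26=95
- B+F: size 4+2=6, value 69+13=82
Best: 111 pts.

111 pts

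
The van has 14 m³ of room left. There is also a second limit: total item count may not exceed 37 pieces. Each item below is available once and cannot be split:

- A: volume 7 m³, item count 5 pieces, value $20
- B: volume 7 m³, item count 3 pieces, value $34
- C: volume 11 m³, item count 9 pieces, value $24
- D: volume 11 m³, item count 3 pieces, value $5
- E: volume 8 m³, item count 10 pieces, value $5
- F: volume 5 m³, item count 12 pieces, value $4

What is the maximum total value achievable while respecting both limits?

$54

Feasible sets respecting both limits:
- A+B: volume 14, item count 8, value 54
- B+F: volume 12, item count 15, value 38
- B: volume 7, item count 3, value 34
Best: $54.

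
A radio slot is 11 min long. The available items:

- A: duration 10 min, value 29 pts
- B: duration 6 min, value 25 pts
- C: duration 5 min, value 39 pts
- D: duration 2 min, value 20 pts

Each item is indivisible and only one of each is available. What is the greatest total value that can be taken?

64 pts

This is a 0/1 knapsack; check combinations near the capacity.
- B+C: duration 6+5=11, value 25+39=64
- C+D: duration 5+2=7, value 39+20=59
- B+D: duration 6+2=8, value 25+20=45
- C: duration 5, value 39
Best: 64 pts.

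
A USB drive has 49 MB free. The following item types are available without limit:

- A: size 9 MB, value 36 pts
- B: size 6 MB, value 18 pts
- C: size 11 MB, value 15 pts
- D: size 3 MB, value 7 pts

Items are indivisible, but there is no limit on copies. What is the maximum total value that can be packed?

Best value-per-unit is A at 36/9; filling with it alone gives 5×36 = 180.
Optimal mix: 5×A + 1×D → size 48, value 187.

187 pts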